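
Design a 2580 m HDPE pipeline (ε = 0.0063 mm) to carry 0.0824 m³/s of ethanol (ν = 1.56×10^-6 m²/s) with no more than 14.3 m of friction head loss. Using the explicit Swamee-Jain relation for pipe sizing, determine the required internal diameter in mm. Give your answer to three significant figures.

D ≈ 278 mm

Swamee-Jain (Type III): D = 0.66·[ε^1.25·(LQ²/(gh_f))^4.75 + ν·Q^9.4·(L/(gh_f))^5.2]^0.04
LQ²/(gh_f) = 0.1249; L/(gh_f) = 18.39
Term 1 = ε^1.25·(…)^4.75 = 1.61×10^-11; Term 2 = ν·Q^9.4·(…)^5.2 = 3.79×10^-10
D = 0.66·(1.61×10^-11 + 3.79×10^-10)^0.04 = 0.2776 m = 278 mm
Check: V = 1.36 m/s, Re = 2.42×10^5, f = 0.01520, h_f = 13.3 m ≈ 14.3 m ✓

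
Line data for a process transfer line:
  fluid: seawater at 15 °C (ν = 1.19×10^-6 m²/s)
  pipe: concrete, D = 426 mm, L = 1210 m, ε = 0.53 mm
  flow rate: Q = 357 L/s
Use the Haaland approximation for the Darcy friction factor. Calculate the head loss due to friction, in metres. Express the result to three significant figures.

V = 4Q/(πD²) = 4·0.357/(π·0.426²) = 2.505 m/s
Re = VD/ν = 2.505·0.426/1.19×10^-6 = 8.97×10^5 → turbulent
ε/D = 0.53/426 = 0.00124
Haaland: f = 0.02102
h_f = f(L/D)V²/(2g) = 0.02102·(1210/0.426)·2.505²/(2·9.81) = 19.09 m

h_f ≈ 19.1 m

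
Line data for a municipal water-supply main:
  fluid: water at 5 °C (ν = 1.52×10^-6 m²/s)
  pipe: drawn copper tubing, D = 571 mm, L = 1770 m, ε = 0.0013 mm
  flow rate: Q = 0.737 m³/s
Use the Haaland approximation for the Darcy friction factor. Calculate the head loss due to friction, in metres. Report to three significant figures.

h_f ≈ 15.0 m

V = 4Q/(πD²) = 4·0.737/(π·0.571²) = 2.878 m/s
Re = VD/ν = 2.878·0.571/1.52×10^-6 = 1.08×10^6 → turbulent
ε/D = 0.0013/571 = 2.28×10^-6
Haaland: f = 0.01147
h_f = f(L/D)V²/(2g) = 0.01147·(1770/0.571)·2.878²/(2·9.81) = 15.02 m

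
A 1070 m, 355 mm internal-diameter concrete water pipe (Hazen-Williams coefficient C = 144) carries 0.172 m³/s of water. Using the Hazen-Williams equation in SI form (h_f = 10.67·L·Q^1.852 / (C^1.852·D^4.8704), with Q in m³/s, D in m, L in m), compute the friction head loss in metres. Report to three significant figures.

h_f = 10.67·1070·0.172^1.852 / (144^1.852·0.355^4.8704) = 6.840 m

h_f ≈ 6.84 m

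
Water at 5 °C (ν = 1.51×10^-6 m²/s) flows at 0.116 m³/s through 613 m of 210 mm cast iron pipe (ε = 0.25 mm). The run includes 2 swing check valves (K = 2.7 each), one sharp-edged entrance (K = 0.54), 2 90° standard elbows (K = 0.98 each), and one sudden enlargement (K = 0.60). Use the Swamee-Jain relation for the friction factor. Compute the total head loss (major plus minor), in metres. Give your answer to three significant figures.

V = 4Q/(πD²) = 3.349 m/s; V²/2g = 0.5717 m
Re = 4.66×10^5, ε/D = 0.00119 → f = 0.02119 (Swamee-Jain)
Major: h_f = f(L/D)·V²/2g = 0.02119·2919·0.5717 = 35.36 m
Minor: ΣK = 8.50; h_m = ΣK·V²/2g = 4.859 m
Total H_L = 35.36 + 4.859 = 40.22 m

H_L ≈ 40.2 m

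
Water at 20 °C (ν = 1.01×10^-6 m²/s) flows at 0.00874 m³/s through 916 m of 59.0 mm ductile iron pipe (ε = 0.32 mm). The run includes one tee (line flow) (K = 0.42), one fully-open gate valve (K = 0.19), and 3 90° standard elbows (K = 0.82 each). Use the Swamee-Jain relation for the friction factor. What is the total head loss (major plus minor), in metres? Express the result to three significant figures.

V = 4Q/(πD²) = 3.197 m/s; V²/2g = 0.5209 m
Re = 1.87×10^5, ε/D = 0.00542 → f = 0.03179 (Swamee-Jain)
Major: h_f = f(L/D)·V²/2g = 0.03179·15525·0.5209 = 257.1 m
Minor: ΣK = 3.07; h_m = ΣK·V²/2g = 1.599 m
Total H_L = 257.1 + 1.599 = 258.7 m

H_L ≈ 259 m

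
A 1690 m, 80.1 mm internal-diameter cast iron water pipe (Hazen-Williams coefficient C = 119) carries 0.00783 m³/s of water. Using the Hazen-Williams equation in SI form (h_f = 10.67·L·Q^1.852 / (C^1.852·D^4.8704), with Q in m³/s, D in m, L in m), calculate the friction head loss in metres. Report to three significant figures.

h_f ≈ 71.0 m

h_f = 10.67·1690·0.00783^1.852 / (119^1.852·0.0801^4.8704) = 70.98 m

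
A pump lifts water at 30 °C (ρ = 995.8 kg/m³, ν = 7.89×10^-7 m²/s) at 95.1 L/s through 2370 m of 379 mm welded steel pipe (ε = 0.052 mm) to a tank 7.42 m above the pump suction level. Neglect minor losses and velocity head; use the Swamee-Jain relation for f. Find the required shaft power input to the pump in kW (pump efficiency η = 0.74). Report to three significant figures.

P_shaft ≈ 13.6 kW

V = 4Q/(πD²) = 0.8430 m/s; Re = 4.05×10^5; ε/D = 1.37×10^-4; f = 0.01522
h_f = f(L/D)V²/2g = 3.448 m
Total head H = z + h_f = 7.42 + 3.448 = 10.87 m
P_hyd = ρgQH = 995.8·9.81·0.0951·10.87 = 10.10 kW
P_shaft = P_hyd/η = 10.10/0.74 = 13.64 kW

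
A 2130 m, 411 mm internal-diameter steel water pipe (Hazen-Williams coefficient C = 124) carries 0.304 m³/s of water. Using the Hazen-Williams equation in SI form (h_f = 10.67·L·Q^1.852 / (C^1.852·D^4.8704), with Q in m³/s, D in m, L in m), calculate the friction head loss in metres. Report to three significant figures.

h_f = 10.67·2130·0.304^1.852 / (124^1.852·0.411^4.8704) = 25.27 m

h_f ≈ 25.3 m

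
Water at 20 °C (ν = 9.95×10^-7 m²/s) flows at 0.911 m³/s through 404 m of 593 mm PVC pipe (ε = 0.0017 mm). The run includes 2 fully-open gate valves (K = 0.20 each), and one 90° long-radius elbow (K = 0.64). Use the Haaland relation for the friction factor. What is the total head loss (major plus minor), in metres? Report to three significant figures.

H_L ≈ 4.52 m

V = 4Q/(πD²) = 3.299 m/s; V²/2g = 0.5545 m
Re = 1.97×10^6, ε/D = 2.87×10^-6 → f = 0.01045 (Haaland)
Major: h_f = f(L/D)·V²/2g = 0.01045·681.3·0.5545 = 3.948 m
Minor: ΣK = 1.04; h_m = ΣK·V²/2g = 0.5767 m
Total H_L = 3.948 + 0.5767 = 4.525 m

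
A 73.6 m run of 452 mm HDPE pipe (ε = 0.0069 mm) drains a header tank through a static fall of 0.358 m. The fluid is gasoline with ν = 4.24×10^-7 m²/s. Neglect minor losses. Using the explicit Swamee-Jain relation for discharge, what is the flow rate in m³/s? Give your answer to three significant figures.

Swamee-Jain (Type II): Q = -0.965·√(gD⁵h_f/L)·ln[ε/(3.7D) + √(3.17ν²L/(gD³h_f))]
√(gD⁵h_f/L) = √(9.81·0.452⁵·0.358/73.6) = 0.03000
ε/(3.7D) = 4.13×10^-6; √(3.17ν²L/(gD³h_f)) = 1.14×10^-5
Q = -0.965·0.03000·ln(1.550×10^-5) = 0.3207 m³/s
Check: V = 2.00 m/s, Re = 2.13×10^6, f = 0.01083, h_f = 0.359 m ≈ 0.358 m ✓

Q ≈ 0.321 m³/s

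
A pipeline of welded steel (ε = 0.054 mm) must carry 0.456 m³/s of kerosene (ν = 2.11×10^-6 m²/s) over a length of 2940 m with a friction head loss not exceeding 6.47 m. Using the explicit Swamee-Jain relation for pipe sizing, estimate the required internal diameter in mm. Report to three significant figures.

D ≈ 655 mm

Swamee-Jain (Type III): D = 0.66·[ε^1.25·(LQ²/(gh_f))^4.75 + ν·Q^9.4·(L/(gh_f))^5.2]^0.04
LQ²/(gh_f) = 9.632; L/(gh_f) = 46.32
Term 1 = ε^1.25·(…)^4.75 = 0.218; Term 2 = ν·Q^9.4·(…)^5.2 = 0.603
D = 0.66·(0.218 + 0.603)^0.04 = 0.6548 m = 655 mm
Check: V = 1.35 m/s, Re = 4.20×10^5, f = 0.01457, h_f = 6.11 m ≈ 6.47 m ✓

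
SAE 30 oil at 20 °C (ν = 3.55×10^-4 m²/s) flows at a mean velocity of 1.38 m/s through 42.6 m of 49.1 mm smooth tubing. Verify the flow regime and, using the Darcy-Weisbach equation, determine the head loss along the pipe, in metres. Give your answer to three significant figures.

h_f ≈ 28.2 m

Re = VD/ν = 1.38·0.04910/3.55×10^-4 = 191 → laminar (Re < 2300)
f = 64/Re = 0.3353
h_f = f(L/D)V²/(2g) = 0.3353·(42.6/0.04910)·1.38²/(2·9.81) = 28.24 m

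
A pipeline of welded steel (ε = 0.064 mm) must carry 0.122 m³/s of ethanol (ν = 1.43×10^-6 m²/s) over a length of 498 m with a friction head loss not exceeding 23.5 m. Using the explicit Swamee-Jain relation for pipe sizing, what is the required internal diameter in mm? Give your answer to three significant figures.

D ≈ 215 mm

Swamee-Jain (Type III): D = 0.66·[ε^1.25·(LQ²/(gh_f))^4.75 + ν·Q^9.4·(L/(gh_f))^5.2]^0.04
LQ²/(gh_f) = 0.03215; L/(gh_f) = 2.160
Term 1 = ε^1.25·(…)^4.75 = 4.64×10^-13; Term 2 = ν·Q^9.4·(…)^5.2 = 2.03×10^-13
D = 0.66·(4.64×10^-13 + 2.03×10^-13)^0.04 = 0.2150 m = 215 mm
Check: V = 3.36 m/s, Re = 5.05×10^5, f = 0.01634, h_f = 21.8 m ≈ 23.5 m ✓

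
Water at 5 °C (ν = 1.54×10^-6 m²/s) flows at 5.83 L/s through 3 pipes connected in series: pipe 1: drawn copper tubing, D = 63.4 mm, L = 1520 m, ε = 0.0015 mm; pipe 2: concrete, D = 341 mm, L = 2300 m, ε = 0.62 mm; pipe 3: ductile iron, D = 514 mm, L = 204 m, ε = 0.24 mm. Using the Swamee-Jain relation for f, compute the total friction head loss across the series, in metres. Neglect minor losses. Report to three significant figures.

H ≈ 79.5 m

Pipe 1: V = 1.847 m/s, Re = 7.60×10^4, ε/D = 2.37×10^-5, f = 0.01905, h_1 = f(L/D)V²/2g = 79.41 m
Pipe 2: V = 0.06384 m/s, Re = 1.41×10^4, ε/D = 0.00182, f = 0.03165, h_2 = f(L/D)V²/2g = 0.04434 m
Pipe 3: V = 0.02810 m/s, Re = 9380, ε/D = 4.67×10^-4, f = 0.03231, h_3 = f(L/D)V²/2g = 5.160×10^-4 m
Series → Q common, losses add: H = Σh = 79.45 m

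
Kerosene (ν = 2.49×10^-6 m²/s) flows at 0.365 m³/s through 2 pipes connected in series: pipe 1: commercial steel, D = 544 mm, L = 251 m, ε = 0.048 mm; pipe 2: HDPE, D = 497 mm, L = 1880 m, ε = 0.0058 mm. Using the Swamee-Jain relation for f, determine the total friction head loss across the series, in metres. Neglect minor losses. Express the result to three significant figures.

H ≈ 10.4 m

Pipe 1: V = 1.570 m/s, Re = 3.43×10^5, ε/D = 8.82×10^-5, f = 0.01504, h_1 = f(L/D)V²/2g = 0.8721 m
Pipe 2: V = 1.881 m/s, Re = 3.76×10^5, ε/D = 1.17×10^-5, f = 0.01394, h_2 = f(L/D)V²/2g = 9.517 m
Series → Q common, losses add: H = Σh = 10.39 m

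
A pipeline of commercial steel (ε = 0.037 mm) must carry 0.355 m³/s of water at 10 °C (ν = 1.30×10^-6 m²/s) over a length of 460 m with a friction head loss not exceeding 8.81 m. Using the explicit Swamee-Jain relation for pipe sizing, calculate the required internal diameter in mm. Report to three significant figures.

Swamee-Jain (Type III): D = 0.66·[ε^1.25·(LQ²/(gh_f))^4.75 + ν·Q^9.4·(L/(gh_f))^5.2]^0.04
LQ²/(gh_f) = 0.6708; L/(gh_f) = 5.322
Term 1 = ε^1.25·(…)^4.75 = 4.33×10^-7; Term 2 = ν·Q^9.4·(…)^5.2 = 4.59×10^-7
D = 0.66·(4.33×10^-7 + 4.59×10^-7)^0.04 = 0.3781 m = 378 mm
Check: V = 3.16 m/s, Re = 9.20×10^5, f = 0.01357, h_f = 8.42 m ≈ 8.81 m ✓

D ≈ 378 mm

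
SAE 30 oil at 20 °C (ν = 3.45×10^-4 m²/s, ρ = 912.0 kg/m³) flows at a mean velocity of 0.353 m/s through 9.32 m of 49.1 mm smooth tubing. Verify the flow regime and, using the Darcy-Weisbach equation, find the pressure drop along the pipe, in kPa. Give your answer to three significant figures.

Re = VD/ν = 0.353·0.04910/3.45×10^-4 = 50.2 → laminar (Re < 2300)
f = 64/Re = 1.274
h_f = f(L/D)V²/(2g) = 1.274·(9.32/0.04910)·0.353²/(2·9.81) = 1.536 m
Δp = ρg·h_f = 912.0·9.81·1.536 = 13.74 kPa

Δp ≈ 13.7 kPa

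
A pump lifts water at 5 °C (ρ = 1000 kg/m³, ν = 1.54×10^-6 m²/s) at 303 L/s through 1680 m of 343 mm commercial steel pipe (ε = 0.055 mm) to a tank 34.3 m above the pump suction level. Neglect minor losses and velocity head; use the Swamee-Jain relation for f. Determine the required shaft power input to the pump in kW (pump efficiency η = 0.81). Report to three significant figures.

P_shaft ≈ 270 kW

V = 4Q/(πD²) = 3.279 m/s; Re = 7.30×10^5; ε/D = 1.60×10^-4; f = 0.01464
h_f = f(L/D)V²/2g = 39.29 m
Total head H = z + h_f = 34.3 + 39.29 = 73.59 m
P_hyd = ρgQH = 1000·9.81·0.303·73.59 = 218.7 kW
P_shaft = P_hyd/η = 218.7/0.81 = 270.1 kW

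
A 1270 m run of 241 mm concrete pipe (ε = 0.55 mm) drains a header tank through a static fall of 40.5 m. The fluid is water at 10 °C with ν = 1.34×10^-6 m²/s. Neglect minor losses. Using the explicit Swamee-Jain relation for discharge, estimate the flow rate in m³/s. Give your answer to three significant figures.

Swamee-Jain (Type II): Q = -0.965·√(gD⁵h_f/L)·ln[ε/(3.7D) + √(3.17ν²L/(gD³h_f))]
√(gD⁵h_f/L) = √(9.81·0.241⁵·40.5/1270) = 0.01595
ε/(3.7D) = 6.17×10^-4; √(3.17ν²L/(gD³h_f)) = 3.61×10^-5
Q = -0.965·0.01595·ln(6.529×10^-4) = 0.1129 m³/s
Check: V = 2.47 m/s, Re = 4.45×10^5, f = 0.02476, h_f = 40.7 m ≈ 40.5 m ✓

Q ≈ 0.113 m³/s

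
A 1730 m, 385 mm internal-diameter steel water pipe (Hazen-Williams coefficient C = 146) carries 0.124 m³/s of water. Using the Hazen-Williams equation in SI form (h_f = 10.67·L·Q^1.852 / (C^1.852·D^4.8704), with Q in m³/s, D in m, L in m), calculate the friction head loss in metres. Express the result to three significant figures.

h_f ≈ 3.96 m

h_f = 10.67·1730·0.124^1.852 / (146^1.852·0.385^4.8704) = 3.961 m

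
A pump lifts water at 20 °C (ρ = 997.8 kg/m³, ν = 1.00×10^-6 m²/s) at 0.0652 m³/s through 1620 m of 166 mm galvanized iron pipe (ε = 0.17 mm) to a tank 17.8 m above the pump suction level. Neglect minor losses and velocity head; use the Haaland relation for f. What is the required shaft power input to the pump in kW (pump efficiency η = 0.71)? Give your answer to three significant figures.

P_shaft ≈ 98.4 kW

V = 4Q/(πD²) = 3.013 m/s; Re = 5.00×10^5; ε/D = 0.00102; f = 0.02030
h_f = f(L/D)V²/2g = 91.65 m
Total head H = z + h_f = 17.8 + 91.65 = 109.5 m
P_hyd = ρgQH = 997.8·9.81·0.0652·109.5 = 69.85 kW
P_shaft = P_hyd/η = 69.85/0.71 = 98.39 kW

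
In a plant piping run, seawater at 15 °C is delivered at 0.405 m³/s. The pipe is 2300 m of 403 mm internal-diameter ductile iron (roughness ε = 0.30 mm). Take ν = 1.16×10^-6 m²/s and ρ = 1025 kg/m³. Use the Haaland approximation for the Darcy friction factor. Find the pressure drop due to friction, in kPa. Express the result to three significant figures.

Δp ≈ 549 kPa

V = 4Q/(πD²) = 4·0.405/(π·0.403²) = 3.175 m/s
Re = VD/ν = 3.175·0.403/1.16×10^-6 = 1.10×10^6 → turbulent
ε/D = 0.30/403 = 7.44×10^-4
Haaland: f = 0.01863
h_f = f(L/D)V²/(2g) = 0.01863·(2300/0.403)·3.175²/(2·9.81) = 54.64 m
Δp = ρg·h_f = 1025·9.81·54.64 = 549.4 kPa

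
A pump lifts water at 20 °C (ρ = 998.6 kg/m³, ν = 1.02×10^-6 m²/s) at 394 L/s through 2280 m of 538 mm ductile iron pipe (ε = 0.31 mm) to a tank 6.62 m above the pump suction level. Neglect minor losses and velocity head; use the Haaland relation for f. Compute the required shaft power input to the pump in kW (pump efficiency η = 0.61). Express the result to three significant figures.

P_shaft ≈ 115 kW

V = 4Q/(πD²) = 1.733 m/s; Re = 9.14×10^5; ε/D = 5.76×10^-4; f = 0.01771
h_f = f(L/D)V²/2g = 11.49 m
Total head H = z + h_f = 6.62 + 11.49 = 18.11 m
P_hyd = ρgQH = 998.6·9.81·0.394·18.11 = 69.91 kW
P_shaft = P_hyd/η = 69.91/0.61 = 114.6 kW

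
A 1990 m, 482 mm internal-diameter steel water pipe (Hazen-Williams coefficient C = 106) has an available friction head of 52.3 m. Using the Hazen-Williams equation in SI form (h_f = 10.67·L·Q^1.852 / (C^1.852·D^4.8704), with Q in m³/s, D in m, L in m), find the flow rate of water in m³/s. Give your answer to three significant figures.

Q ≈ 0.607 m³/s

Rearranging: Q = [h_f·C^1.852·D^4.8704 / (10.67·L)]^(1/1.852)
Q = [52.3·106^1.852·0.482^4.8704 / (10.67·1990)]^0.540 = 0.6071 m³/s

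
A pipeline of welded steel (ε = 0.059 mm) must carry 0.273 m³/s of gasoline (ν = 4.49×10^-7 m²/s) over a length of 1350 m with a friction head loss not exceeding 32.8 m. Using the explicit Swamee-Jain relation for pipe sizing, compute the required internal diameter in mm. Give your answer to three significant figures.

Swamee-Jain (Type III): D = 0.66·[ε^1.25·(LQ²/(gh_f))^4.75 + ν·Q^9.4·(L/(gh_f))^5.2]^0.04
LQ²/(gh_f) = 0.3127; L/(gh_f) = 4.196
Term 1 = ε^1.25·(…)^4.75 = 2.07×10^-8; Term 2 = ν·Q^9.4·(…)^5.2 = 3.90×10^-9
D = 0.66·(2.07×10^-8 + 3.90×10^-9)^0.04 = 0.3275 m = 327 mm
Check: V = 3.24 m/s, Re = 2.36×10^6, f = 0.01399, h_f = 30.9 m ≈ 32.8 m ✓

D ≈ 327 mm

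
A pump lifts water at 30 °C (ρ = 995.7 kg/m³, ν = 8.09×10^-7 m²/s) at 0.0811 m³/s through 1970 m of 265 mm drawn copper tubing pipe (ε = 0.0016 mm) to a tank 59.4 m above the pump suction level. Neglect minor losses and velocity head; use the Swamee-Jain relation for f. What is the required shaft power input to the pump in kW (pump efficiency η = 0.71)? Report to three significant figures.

V = 4Q/(πD²) = 1.470 m/s; Re = 4.82×10^5; ε/D = 6.04×10^-6; f = 0.01327
h_f = f(L/D)V²/2g = 10.87 m
Total head H = z + h_f = 59.4 + 10.87 = 70.27 m
P_hyd = ρgQH = 995.7·9.81·0.0811·70.27 = 55.67 kW
P_shaft = P_hyd/η = 55.67/0.71 = 78.41 kW

P_shaft ≈ 78.4 kW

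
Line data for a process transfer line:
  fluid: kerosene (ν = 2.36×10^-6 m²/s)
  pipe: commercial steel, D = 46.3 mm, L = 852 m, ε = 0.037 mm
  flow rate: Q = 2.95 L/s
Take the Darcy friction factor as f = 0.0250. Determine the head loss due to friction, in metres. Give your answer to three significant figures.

V = 4Q/(πD²) = 4·0.00295/(π·0.0463²) = 1.752 m/s
h_f = f(L/D)V²/(2g) = 0.02500·(852/0.0463)·1.752²/(2·9.81) = 71.98 m

h_f ≈ 72.0 m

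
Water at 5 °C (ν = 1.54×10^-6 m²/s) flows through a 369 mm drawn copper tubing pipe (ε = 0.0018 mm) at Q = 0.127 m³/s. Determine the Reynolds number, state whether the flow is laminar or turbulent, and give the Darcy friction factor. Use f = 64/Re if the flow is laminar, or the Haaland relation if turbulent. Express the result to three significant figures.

Re ≈ 2.85×10^5; turbulent; f ≈ 0.0145

V = 4Q/(πD²) = 1.188 m/s
Re = VD/ν = 1.188·0.369/1.54×10^-6 = 2.85×10^5
Re > 4000 → turbulent; ε/D = 4.88×10^-6
Haaland: f = 0.01452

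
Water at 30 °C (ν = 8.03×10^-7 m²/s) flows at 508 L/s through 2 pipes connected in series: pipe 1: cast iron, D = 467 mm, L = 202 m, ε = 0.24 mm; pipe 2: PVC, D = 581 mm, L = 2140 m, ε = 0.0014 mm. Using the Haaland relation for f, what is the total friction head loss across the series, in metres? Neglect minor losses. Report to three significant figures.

Pipe 1: V = 2.966 m/s, Re = 1.72×10^6, ε/D = 5.14×10^-4, f = 0.01709, h_1 = f(L/D)V²/2g = 3.314 m
Pipe 2: V = 1.916 m/s, Re = 1.39×10^6, ε/D = 2.41×10^-6, f = 0.01102, h_2 = f(L/D)V²/2g = 7.598 m
Series → Q common, losses add: H = Σh = 10.91 m

H ≈ 10.9 m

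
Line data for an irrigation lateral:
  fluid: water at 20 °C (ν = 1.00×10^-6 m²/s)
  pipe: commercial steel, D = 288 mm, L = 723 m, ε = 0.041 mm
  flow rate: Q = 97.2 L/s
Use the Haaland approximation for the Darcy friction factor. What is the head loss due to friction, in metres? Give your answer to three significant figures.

h_f ≈ 4.26 m

V = 4Q/(πD²) = 4·0.0972/(π·0.288²) = 1.492 m/s
Re = VD/ν = 1.492·0.288/1.00×10^-6 = 4.30×10^5 → turbulent
ε/D = 0.041/288 = 1.42×10^-4
Haaland: f = 0.01495
h_f = f(L/D)V²/(2g) = 0.01495·(723/0.288)·1.492²/(2·9.81) = 4.260 m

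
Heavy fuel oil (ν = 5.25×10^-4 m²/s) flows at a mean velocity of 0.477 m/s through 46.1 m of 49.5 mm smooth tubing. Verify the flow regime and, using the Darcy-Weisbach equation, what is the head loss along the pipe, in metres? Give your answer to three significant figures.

h_f ≈ 15.4 m

Re = VD/ν = 0.477·0.04950/5.25×10^-4 = 45.0 → laminar (Re < 2300)
f = 64/Re = 1.423
h_f = f(L/D)V²/(2g) = 1.423·(46.1/0.04950)·0.477²/(2·9.81) = 15.37 m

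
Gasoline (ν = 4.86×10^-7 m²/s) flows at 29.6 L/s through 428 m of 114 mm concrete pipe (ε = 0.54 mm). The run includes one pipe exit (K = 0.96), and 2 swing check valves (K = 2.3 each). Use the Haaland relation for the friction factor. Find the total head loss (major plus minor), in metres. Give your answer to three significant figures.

V = 4Q/(πD²) = 2.900 m/s; V²/2g = 0.4286 m
Re = 6.80×10^5, ε/D = 0.00474 → f = 0.03007 (Haaland)
Major: h_f = f(L/D)·V²/2g = 0.03007·3754·0.4286 = 48.39 m
Minor: ΣK = 5.56; h_m = ΣK·V²/2g = 2.383 m
Total H_L = 48.39 + 2.383 = 50.77 m

H_L ≈ 50.8 m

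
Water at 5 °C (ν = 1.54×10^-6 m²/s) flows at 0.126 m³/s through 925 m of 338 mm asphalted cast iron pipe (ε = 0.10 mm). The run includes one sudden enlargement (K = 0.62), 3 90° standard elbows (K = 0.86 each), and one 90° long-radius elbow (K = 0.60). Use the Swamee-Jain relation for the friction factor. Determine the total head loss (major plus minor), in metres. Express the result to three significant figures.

V = 4Q/(πD²) = 1.404 m/s; V²/2g = 0.1005 m
Re = 3.08×10^5, ε/D = 2.96×10^-4 → f = 0.01699 (Swamee-Jain)
Major: h_f = f(L/D)·V²/2g = 0.01699·2737·0.1005 = 4.673 m
Minor: ΣK = 3.80; h_m = ΣK·V²/2g = 0.3819 m
Total H_L = 4.673 + 0.3819 = 5.055 m

H_L ≈ 5.05 m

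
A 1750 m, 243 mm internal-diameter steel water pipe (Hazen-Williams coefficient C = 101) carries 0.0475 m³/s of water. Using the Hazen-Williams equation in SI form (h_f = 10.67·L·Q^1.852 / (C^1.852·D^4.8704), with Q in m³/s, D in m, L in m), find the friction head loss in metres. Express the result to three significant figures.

h_f ≈ 12.6 m

h_f = 10.67·1750·0.0475^1.852 / (101^1.852·0.243^4.8704) = 12.61 m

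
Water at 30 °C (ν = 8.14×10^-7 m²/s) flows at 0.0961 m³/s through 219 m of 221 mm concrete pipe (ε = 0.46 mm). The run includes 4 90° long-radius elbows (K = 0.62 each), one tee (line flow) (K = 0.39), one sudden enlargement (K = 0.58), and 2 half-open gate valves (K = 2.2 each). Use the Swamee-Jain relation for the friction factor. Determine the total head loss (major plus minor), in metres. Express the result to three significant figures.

V = 4Q/(πD²) = 2.505 m/s; V²/2g = 0.3199 m
Re = 6.80×10^5, ε/D = 0.00208 → f = 0.02403 (Swamee-Jain)
Major: h_f = f(L/D)·V²/2g = 0.02403·991.0·0.3199 = 7.617 m
Minor: ΣK = 7.85; h_m = ΣK·V²/2g = 2.511 m
Total H_L = 7.617 + 2.511 = 10.13 m

H_L ≈ 10.1 m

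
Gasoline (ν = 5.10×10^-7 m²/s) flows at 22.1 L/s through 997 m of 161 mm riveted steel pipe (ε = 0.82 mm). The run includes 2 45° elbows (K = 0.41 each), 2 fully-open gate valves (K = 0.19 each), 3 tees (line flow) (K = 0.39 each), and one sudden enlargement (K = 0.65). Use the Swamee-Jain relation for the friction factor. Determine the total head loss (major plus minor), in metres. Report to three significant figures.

V = 4Q/(πD²) = 1.086 m/s; V²/2g = 0.06006 m
Re = 3.43×10^5, ε/D = 0.00509 → f = 0.03094 (Swamee-Jain)
Major: h_f = f(L/D)·V²/2g = 0.03094·6193·0.06006 = 11.51 m
Minor: ΣK = 3.02; h_m = ΣK·V²/2g = 0.1814 m
Total H_L = 11.51 + 0.1814 = 11.69 m

H_L ≈ 11.7 m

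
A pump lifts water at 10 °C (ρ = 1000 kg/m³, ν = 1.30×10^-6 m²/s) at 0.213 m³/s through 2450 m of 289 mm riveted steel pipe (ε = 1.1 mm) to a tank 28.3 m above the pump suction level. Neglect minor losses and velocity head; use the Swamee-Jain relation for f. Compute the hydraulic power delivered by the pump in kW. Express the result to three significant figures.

P_hyd ≈ 328 kW

V = 4Q/(πD²) = 3.247 m/s; Re = 7.22×10^5; ε/D = 0.00381; f = 0.02825
h_f = f(L/D)V²/2g = 128.7 m
Total head H = z + h_f = 28.3 + 128.7 = 157.0 m
P_hyd = ρgQH = 1000·9.81·0.213·157.0 = 328.0 kW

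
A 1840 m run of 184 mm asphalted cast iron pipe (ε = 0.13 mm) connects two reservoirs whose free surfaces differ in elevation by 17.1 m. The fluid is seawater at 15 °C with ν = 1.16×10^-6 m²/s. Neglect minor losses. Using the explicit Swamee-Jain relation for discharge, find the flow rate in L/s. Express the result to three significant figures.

Swamee-Jain (Type II): Q = -0.965·√(gD⁵h_f/L)·ln[ε/(3.7D) + √(3.17ν²L/(gD³h_f))]
√(gD⁵h_f/L) = √(9.81·0.184⁵·17.1/1840) = 0.004385
ε/(3.7D) = 1.91×10^-4; √(3.17ν²L/(gD³h_f)) = 8.67×10^-5
Q = -0.965·0.004385·ln(2.776×10^-4) = 0.03465 m³/s
Check: V = 1.30 m/s, Re = 2.07×10^5, f = 0.01990, h_f = 17.2 m ≈ 17.1 m ✓

Q ≈ 34.7 L/s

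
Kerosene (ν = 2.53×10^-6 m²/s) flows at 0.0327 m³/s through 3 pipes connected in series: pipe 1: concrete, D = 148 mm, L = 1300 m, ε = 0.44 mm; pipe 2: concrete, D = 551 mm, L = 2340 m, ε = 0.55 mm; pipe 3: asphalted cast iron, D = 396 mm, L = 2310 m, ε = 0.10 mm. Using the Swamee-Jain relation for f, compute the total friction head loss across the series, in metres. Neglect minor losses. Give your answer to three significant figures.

Pipe 1: V = 1.901 m/s, Re = 1.11×10^5, ε/D = 0.00297, f = 0.02752, h_1 = f(L/D)V²/2g = 44.52 m
Pipe 2: V = 0.1371 m/s, Re = 2.99×10^4, ε/D = 9.98×10^-4, f = 0.02614, h_2 = f(L/D)V²/2g = 0.1064 m
Pipe 3: V = 0.2655 m/s, Re = 4.16×10^4, ε/D = 2.53×10^-4, f = 0.02255, h_3 = f(L/D)V²/2g = 0.4727 m
Series → Q common, losses add: H = Σh = 45.10 m

H ≈ 45.1 m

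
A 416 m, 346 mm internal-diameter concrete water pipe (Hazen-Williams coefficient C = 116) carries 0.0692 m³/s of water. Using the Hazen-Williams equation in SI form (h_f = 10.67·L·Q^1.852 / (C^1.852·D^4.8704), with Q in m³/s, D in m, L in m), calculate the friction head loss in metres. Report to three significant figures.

h_f = 10.67·416·0.0692^1.852 / (116^1.852·0.346^4.8704) = 0.8330 m

h_f ≈ 0.833 m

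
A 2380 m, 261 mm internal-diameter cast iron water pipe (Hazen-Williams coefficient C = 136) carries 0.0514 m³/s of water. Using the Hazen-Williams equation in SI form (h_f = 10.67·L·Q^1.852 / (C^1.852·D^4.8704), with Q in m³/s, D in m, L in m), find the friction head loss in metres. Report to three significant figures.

h_f = 10.67·2380·0.0514^1.852 / (136^1.852·0.261^4.8704) = 8.078 m

h_f ≈ 8.08 m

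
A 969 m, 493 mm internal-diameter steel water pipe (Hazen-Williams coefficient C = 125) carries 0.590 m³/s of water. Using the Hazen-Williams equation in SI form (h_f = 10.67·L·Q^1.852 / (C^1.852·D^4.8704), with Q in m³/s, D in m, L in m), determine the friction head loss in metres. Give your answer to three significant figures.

h_f = 10.67·969·0.590^1.852 / (125^1.852·0.493^4.8704) = 15.94 m

h_f ≈ 15.9 m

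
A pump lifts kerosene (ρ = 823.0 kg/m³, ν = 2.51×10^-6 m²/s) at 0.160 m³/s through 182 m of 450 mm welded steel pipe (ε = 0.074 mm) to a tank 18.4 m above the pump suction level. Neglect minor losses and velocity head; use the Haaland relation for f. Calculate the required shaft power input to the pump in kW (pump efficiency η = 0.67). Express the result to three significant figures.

P_shaft ≈ 36.2 kW

V = 4Q/(πD²) = 1.006 m/s; Re = 1.80×10^5; ε/D = 1.64×10^-4; f = 0.01688
h_f = f(L/D)V²/2g = 0.3522 m
Total head H = z + h_f = 18.4 + 0.3522 = 18.75 m
P_hyd = ρgQH = 823.0·9.81·0.160·18.75 = 24.22 kW
P_shaft = P_hyd/η = 24.22/0.67 = 36.15 kW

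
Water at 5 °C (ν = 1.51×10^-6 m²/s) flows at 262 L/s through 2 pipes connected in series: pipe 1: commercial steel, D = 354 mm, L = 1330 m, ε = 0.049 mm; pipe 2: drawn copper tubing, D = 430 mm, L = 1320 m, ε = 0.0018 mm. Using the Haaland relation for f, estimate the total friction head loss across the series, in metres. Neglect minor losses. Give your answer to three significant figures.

Pipe 1: V = 2.662 m/s, Re = 6.24×10^5, ε/D = 1.38×10^-4, f = 0.01438, h_1 = f(L/D)V²/2g = 19.51 m
Pipe 2: V = 1.804 m/s, Re = 5.14×10^5, ε/D = 4.19×10^-6, f = 0.01305, h_2 = f(L/D)V²/2g = 6.644 m
Series → Q common, losses add: H = Σh = 26.15 m

H ≈ 26.2 m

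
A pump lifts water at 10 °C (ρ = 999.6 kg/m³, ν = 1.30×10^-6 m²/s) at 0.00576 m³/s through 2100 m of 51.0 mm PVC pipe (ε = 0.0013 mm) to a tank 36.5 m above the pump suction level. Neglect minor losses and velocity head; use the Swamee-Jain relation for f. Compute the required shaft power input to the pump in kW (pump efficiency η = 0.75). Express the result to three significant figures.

V = 4Q/(πD²) = 2.820 m/s; Re = 1.11×10^5; ε/D = 2.55×10^-5; f = 0.01766
h_f = f(L/D)V²/2g = 294.6 m
Total head H = z + h_f = 36.5 + 294.6 = 331.1 m
P_hyd = ρgQH = 999.6·9.81·0.00576·331.1 = 18.70 kW
P_shaft = P_hyd/η = 18.70/0.75 = 24.94 kW

P_shaft ≈ 24.9 kW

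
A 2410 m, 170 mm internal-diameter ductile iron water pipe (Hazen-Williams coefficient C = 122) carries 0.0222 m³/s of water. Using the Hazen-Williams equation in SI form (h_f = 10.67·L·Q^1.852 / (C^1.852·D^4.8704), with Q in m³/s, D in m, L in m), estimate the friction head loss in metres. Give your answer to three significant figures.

h_f ≈ 17.0 m

h_f = 10.67·2410·0.0222^1.852 / (122^1.852·0.170^4.8704) = 17.05 m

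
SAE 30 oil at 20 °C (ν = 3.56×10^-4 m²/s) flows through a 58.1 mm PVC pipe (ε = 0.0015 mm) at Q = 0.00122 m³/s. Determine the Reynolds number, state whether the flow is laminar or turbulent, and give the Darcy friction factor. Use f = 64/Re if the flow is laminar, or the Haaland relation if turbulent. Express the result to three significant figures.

V = 4Q/(πD²) = 0.4602 m/s
Re = VD/ν = 0.4602·0.0581/3.56×10^-4 = 75.1
Re < 2300 → laminar → f = 64/Re = 0.8522

Re ≈ 75.1; laminar; f = 64/Re ≈ 0.852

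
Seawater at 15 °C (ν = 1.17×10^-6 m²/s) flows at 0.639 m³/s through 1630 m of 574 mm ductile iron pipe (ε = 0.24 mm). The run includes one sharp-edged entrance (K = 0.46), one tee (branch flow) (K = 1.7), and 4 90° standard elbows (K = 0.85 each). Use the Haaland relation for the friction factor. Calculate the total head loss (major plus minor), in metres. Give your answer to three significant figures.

V = 4Q/(πD²) = 2.469 m/s; V²/2g = 0.3108 m
Re = 1.21×10^6, ε/D = 4.18×10^-4 → f = 0.01650 (Haaland)
Major: h_f = f(L/D)·V²/2g = 0.01650·2840·0.3108 = 14.56 m
Minor: ΣK = 5.56; h_m = ΣK·V²/2g = 1.728 m
Total H_L = 14.56 + 1.728 = 16.29 m

H_L ≈ 16.3 m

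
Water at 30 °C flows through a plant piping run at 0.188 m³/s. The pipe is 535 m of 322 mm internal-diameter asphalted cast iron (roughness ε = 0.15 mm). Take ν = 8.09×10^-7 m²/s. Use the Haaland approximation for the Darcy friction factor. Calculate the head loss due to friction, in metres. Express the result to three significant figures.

h_f ≈ 7.66 m

V = 4Q/(πD²) = 4·0.188/(π·0.322²) = 2.309 m/s
Re = VD/ν = 2.309·0.322/8.09×10^-7 = 9.19×10^5 → turbulent
ε/D = 0.15/322 = 4.66×10^-4
Haaland: f = 0.01697
h_f = f(L/D)V²/(2g) = 0.01697·(535/0.322)·2.309²/(2·9.81) = 7.660 m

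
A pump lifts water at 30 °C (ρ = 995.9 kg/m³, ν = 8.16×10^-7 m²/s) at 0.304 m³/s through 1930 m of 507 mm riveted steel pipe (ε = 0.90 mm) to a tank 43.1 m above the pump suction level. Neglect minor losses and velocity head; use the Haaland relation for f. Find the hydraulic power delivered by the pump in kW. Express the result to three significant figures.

V = 4Q/(πD²) = 1.506 m/s; Re = 9.36×10^5; ε/D = 0.00178; f = 0.02293
h_f = f(L/D)V²/2g = 10.09 m
Total head H = z + h_f = 43.1 + 10.09 = 53.19 m
P_hyd = ρgQH = 995.9·9.81·0.304·53.19 = 158.0 kW

P_hyd ≈ 158 kW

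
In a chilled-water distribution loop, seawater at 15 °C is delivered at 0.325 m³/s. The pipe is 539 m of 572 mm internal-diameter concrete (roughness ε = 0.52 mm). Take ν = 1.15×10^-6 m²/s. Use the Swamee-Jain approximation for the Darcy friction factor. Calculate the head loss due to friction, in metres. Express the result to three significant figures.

V = 4Q/(πD²) = 4·0.325/(π·0.572²) = 1.265 m/s
Re = VD/ν = 1.265·0.572/1.15×10^-6 = 6.29×10^5 → turbulent
ε/D = 0.52/572 = 9.09×10^-4
Swamee-Jain: f = 0.01981
h_f = f(L/D)V²/(2g) = 0.01981·(539/0.572)·1.265²/(2·9.81) = 1.522 m

h_f ≈ 1.52 m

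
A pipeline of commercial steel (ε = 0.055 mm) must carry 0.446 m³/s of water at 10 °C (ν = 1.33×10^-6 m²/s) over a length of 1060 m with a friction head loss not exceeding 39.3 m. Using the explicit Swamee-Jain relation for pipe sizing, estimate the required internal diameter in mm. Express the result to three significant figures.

D ≈ 366 mm

Swamee-Jain (Type III): D = 0.66·[ε^1.25·(LQ²/(gh_f))^4.75 + ν·Q^9.4·(L/(gh_f))^5.2]^0.04
LQ²/(gh_f) = 0.5469; L/(gh_f) = 2.749
Term 1 = ε^1.25·(…)^4.75 = 2.69×10^-7; Term 2 = ν·Q^9.4·(…)^5.2 = 1.29×10^-7
D = 0.66·(2.69×10^-7 + 1.29×10^-7)^0.04 = 0.3661 m = 366 mm
Check: V = 4.24 m/s, Re = 1.17×10^6, f = 0.01405, h_f = 37.2 m ≈ 39.3 m ✓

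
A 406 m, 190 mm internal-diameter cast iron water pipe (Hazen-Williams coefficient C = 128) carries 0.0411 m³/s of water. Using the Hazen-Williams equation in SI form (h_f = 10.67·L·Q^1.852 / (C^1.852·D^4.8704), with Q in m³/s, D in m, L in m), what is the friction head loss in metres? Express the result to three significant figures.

h_f ≈ 4.78 m

h_f = 10.67·406·0.0411^1.852 / (128^1.852·0.190^4.8704) = 4.783 m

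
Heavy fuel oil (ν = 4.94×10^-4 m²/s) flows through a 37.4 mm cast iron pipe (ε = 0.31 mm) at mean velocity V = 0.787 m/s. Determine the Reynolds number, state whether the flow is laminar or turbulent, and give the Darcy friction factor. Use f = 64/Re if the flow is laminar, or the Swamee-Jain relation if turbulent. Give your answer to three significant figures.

Re ≈ 59.6; laminar; f = 64/Re ≈ 1.07

Re = VD/ν = 0.7870·0.0374/4.94×10^-4 = 59.6
Re < 2300 → laminar → f = 64/Re = 1.074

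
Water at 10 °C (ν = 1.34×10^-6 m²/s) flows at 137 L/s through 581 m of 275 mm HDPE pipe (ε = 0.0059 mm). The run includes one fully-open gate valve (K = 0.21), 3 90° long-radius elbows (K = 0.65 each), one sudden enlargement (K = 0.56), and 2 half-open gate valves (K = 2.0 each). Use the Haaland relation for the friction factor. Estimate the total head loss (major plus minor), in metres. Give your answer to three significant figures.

H_L ≈ 9.52 m

V = 4Q/(πD²) = 2.307 m/s; V²/2g = 0.2712 m
Re = 4.73×10^5, ε/D = 2.15×10^-5 → f = 0.01344 (Haaland)
Major: h_f = f(L/D)·V²/2g = 0.01344·2113·0.2712 = 7.698 m
Minor: ΣK = 6.72; h_m = ΣK·V²/2g = 1.822 m
Total H_L = 7.698 + 1.822 = 9.520 m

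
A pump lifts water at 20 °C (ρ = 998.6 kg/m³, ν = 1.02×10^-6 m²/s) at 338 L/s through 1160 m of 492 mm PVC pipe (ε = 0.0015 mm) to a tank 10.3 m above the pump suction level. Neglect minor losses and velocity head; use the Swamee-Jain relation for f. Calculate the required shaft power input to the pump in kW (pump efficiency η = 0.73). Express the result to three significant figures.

V = 4Q/(πD²) = 1.778 m/s; Re = 8.58×10^5; ε/D = 3.05×10^-6; f = 0.01198
h_f = f(L/D)V²/2g = 4.551 m
Total head H = z + h_f = 10.3 + 4.551 = 14.85 m
P_hyd = ρgQH = 998.6·9.81·0.338·14.85 = 49.18 kW
P_shaft = P_hyd/η = 49.18/0.73 = 67.36 kW

P_shaft ≈ 67.4 kW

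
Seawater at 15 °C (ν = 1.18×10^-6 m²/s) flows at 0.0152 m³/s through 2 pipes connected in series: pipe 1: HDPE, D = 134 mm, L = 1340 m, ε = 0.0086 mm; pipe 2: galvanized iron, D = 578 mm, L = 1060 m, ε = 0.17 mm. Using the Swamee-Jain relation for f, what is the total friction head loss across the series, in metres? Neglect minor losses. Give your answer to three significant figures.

Pipe 1: V = 1.078 m/s, Re = 1.22×10^5, ε/D = 6.42×10^-5, f = 0.01756, h_1 = f(L/D)V²/2g = 10.40 m
Pipe 2: V = 0.05793 m/s, Re = 2.84×10^4, ε/D = 2.94×10^-4, f = 0.02454, h_2 = f(L/D)V²/2g = 0.007699 m
Series → Q common, losses add: H = Σh = 10.41 m

H ≈ 10.4 m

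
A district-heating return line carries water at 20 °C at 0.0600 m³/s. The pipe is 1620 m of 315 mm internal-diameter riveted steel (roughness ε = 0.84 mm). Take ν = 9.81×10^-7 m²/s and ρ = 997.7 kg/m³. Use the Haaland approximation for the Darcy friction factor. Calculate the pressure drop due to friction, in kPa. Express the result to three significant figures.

V = 4Q/(πD²) = 4·0.0600/(π·0.315²) = 0.7699 m/s
Re = VD/ν = 0.7699·0.315/9.81×10^-7 = 2.47×10^5 → turbulent
ε/D = 0.84/315 = 0.00267
Haaland: f = 0.02590
h_f = f(L/D)V²/(2g) = 0.02590·(1620/0.315)·0.7699²/(2·9.81) = 4.024 m
Δp = ρg·h_f = 997.7·9.81·4.024 = 39.39 kPa

Δp ≈ 39.4 kPa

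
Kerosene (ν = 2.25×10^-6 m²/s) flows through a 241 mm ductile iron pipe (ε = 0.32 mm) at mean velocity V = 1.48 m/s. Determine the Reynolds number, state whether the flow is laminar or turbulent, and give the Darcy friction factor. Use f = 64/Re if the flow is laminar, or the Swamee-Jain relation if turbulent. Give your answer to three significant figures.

Re ≈ 1.59×10^5; turbulent; f ≈ 0.0227

Re = VD/ν = 1.480·0.241/2.25×10^-6 = 1.59×10^5
Re > 4000 → turbulent; ε/D = 0.00133
Swamee-Jain: f = 0.02268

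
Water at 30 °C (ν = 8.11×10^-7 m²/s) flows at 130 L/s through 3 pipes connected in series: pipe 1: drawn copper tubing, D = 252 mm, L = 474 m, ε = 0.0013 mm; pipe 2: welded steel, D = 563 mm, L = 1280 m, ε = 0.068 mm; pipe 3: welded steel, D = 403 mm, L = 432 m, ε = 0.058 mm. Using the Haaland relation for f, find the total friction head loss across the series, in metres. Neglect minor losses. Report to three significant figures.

Pipe 1: V = 2.606 m/s, Re = 8.10×10^5, ε/D = 5.16×10^-6, f = 0.01208, h_1 = f(L/D)V²/2g = 7.871 m
Pipe 2: V = 0.5222 m/s, Re = 3.63×10^5, ε/D = 1.21×10^-4, f = 0.01504, h_2 = f(L/D)V²/2g = 0.4753 m
Pipe 3: V = 1.019 m/s, Re = 5.06×10^5, ε/D = 1.44×10^-4, f = 0.01472, h_3 = f(L/D)V²/2g = 0.8353 m
Series → Q common, losses add: H = Σh = 9.181 m

H ≈ 9.18 m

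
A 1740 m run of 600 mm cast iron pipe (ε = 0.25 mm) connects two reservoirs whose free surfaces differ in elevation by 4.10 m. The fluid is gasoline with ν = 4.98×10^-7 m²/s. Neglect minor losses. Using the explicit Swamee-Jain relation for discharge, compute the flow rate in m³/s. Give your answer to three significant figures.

Q ≈ 0.368 m³/s

Swamee-Jain (Type II): Q = -0.965·√(gD⁵h_f/L)·ln[ε/(3.7D) + √(3.17ν²L/(gD³h_f))]
√(gD⁵h_f/L) = √(9.81·0.600⁵·4.10/1740) = 0.04240
ε/(3.7D) = 1.13×10^-4; √(3.17ν²L/(gD³h_f)) = 1.25×10^-5
Q = -0.965·0.04240·ln(1.252×10^-4) = 0.3676 m³/s
Check: V = 1.30 m/s, Re = 1.57×10^6, f = 0.01649, h_f = 4.12 m ≈ 4.10 m ✓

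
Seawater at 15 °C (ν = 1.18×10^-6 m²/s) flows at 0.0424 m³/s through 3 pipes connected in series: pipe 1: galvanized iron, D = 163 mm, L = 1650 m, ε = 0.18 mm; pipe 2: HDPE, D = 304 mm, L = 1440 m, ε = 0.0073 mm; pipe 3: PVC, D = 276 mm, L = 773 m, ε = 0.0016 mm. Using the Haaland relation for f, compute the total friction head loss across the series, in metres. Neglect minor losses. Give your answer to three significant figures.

H ≈ 47.3 m

Pipe 1: V = 2.032 m/s, Re = 2.81×10^5, ε/D = 0.00110, f = 0.02100, h_1 = f(L/D)V²/2g = 44.74 m
Pipe 2: V = 0.5842 m/s, Re = 1.50×10^5, ε/D = 2.40×10^-5, f = 0.01652, h_2 = f(L/D)V²/2g = 1.361 m
Pipe 3: V = 0.7087 m/s, Re = 1.66×10^5, ε/D = 5.80×10^-6, f = 0.01611, h_3 = f(L/D)V²/2g = 1.155 m
Series → Q common, losses add: H = Σh = 47.26 m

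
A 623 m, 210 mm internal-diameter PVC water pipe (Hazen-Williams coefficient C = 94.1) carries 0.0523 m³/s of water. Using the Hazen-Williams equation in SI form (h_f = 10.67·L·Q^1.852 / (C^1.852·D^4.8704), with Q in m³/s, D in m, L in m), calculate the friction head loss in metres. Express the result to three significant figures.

h_f ≈ 12.5 m

h_f = 10.67·623·0.0523^1.852 / (94.1^1.852·0.210^4.8704) = 12.45 m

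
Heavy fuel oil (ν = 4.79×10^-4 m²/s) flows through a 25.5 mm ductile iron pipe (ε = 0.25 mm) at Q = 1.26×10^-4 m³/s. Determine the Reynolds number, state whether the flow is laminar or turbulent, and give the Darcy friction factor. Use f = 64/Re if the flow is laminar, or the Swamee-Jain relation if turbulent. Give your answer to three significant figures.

V = 4Q/(πD²) = 0.2467 m/s
Re = VD/ν = 0.2467·0.0255/4.79×10^-4 = 13.1
Re < 2300 → laminar → f = 64/Re = 4.873

Re ≈ 13.1; laminar; f = 64/Re ≈ 4.87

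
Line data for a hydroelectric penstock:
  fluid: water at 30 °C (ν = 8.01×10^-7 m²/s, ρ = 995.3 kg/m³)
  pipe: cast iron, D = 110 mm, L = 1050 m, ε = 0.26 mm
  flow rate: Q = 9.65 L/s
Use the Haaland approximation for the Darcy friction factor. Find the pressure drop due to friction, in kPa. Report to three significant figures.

V = 4Q/(πD²) = 4·0.00965/(π·0.110²) = 1.015 m/s
Re = VD/ν = 1.015·0.110/8.01×10^-7 = 1.39×10^5 → turbulent
ε/D = 0.26/110 = 0.00236
Haaland: f = 0.02554
h_f = f(L/D)V²/(2g) = 0.02554·(1050/0.110)·1.015²/(2·9.81) = 12.81 m
Δp = ρg·h_f = 995.3·9.81·12.81 = 125.1 kPa

Δp ≈ 125 kPa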